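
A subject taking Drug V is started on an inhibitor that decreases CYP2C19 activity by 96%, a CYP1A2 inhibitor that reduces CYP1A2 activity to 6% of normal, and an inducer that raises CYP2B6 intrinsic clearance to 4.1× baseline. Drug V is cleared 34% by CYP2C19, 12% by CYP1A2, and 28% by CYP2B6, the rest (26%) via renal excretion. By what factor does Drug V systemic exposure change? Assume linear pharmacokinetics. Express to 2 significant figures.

CYP2C19: 0.34 × 0.04 = 0.0136
CYP1A2: 0.12 × 0.06 = 0.0072
CYP2B6: 0.28 × 4.1 = 1.148
Other: 0.26 (unchanged)
CL_new/CL_old = 0.0136 + 0.0072 + 1.148 + 0.26 = 1.4288.
Net systemic exposure ratio = 1 / 1.4288 = 0.70.

0.70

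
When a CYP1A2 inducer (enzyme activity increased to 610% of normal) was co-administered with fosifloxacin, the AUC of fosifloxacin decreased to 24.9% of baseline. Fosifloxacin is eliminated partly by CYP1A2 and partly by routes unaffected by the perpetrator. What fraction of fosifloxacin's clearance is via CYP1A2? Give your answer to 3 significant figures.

0.591

Call the CYP1A2 fraction fm. After the interaction, CL_new/CL_old = fm × 6.1 + (1 − fm).
AUC ratio = 1 / (new CL fraction), so new CL fraction = 1 / 0.249 = 4.016.
fm × 6.1 + 1 − fm = 4.016  ⇒  fm × (6.1 − 1) = 3.016  ⇒  fm = 0.591.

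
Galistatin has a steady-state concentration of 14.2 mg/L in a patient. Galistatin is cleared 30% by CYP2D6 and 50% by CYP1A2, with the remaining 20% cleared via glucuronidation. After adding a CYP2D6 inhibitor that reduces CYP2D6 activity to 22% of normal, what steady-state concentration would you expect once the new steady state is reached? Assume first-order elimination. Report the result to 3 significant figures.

CYP2D6: 0.3 × 0.22 = 0.066
CYP1A2: 0.5 (unchanged)
Other: 0.2 (unchanged)
CL_new/CL_old = 0.066 + 0.5 + 0.2 = 0.766.
New steady-state concentration = baseline ÷ relative clearance = 14.2 / 0.766 = 18.5 mg/L.

18.5 mg/L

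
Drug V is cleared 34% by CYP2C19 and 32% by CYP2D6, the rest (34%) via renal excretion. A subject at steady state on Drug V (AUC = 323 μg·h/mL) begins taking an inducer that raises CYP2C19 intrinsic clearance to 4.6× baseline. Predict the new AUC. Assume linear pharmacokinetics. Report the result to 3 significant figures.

CYP2C19: 0.34 × 4.6 = 1.564
CYP2D6: 0.32 (unchanged)
Other: 0.34 (unchanged)
CL_new/CL_old = 1.564 + 0.32 + 0.34 = 2.224.
New AUC = baseline ÷ relative clearance = 323 / 2.224 = 145 μg·h/mL.

145 μg·h/mL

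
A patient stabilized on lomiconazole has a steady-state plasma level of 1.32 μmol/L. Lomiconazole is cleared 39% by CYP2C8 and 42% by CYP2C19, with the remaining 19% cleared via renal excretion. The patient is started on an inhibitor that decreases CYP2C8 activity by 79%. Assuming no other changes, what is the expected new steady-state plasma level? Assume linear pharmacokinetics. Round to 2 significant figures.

CYP2C8: 0.39 × 0.21 = 0.0819
CYP2C19: 0.42 (unchanged)
Other: 0.19 (unchanged)
New clearance relative to baseline: 0.0819 + 0.42 + 0.19 = 0.6919.
With dosing unchanged, steady-state plasma level scales as 1/CL: 1.32 / 0.6919 = 1.9 μmol/L.

1.9 μmol/L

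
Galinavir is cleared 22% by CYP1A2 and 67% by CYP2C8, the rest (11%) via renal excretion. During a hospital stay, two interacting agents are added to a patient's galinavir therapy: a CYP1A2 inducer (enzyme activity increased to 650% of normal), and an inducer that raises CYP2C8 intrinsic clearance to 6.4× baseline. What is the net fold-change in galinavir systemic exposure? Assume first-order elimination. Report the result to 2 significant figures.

CYP1A2: 0.22 × 6.5 = 1.43
CYP2C8: 0.67 × 6.4 = 4.288
Other: 0.11 (unchanged)
CL_new/CL_old = 1.43 + 4.288 + 0.11 = 5.828.
Systemic exposure ∝ 1/CL: fold-change = 1 / 5.828 = 0.17.

0.17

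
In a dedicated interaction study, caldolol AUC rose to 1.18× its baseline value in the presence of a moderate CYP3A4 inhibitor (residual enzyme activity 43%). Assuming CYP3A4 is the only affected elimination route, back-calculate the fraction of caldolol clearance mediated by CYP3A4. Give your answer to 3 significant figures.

CL'/CL = 1 / 1.18 = 0.8475
0.43·fm + (1 − fm) = 0.8475
fm = (0.8475 − 1) / (0.43 − 1) = 0.268

0.268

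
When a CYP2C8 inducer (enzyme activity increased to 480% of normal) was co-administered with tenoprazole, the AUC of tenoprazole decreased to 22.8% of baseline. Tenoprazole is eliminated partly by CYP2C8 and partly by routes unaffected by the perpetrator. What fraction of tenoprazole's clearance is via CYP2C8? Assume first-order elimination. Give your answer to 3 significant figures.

0.891

CL'/CL = 1 / 0.228 = 4.386
4.8·fm + (1 − fm) = 4.386
fm = (4.386 − 1) / (4.8 − 1) = 0.891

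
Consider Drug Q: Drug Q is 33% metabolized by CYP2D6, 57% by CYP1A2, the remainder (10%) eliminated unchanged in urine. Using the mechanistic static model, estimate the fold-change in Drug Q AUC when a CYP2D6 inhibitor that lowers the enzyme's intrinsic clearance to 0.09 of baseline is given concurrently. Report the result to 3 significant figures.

The CYP2D6 pathway (33% of clearance) drops to 0.09× activity: 0.33 × 0.09 = 0.0297.
CYP1A2 (57%) and the residual 10% are unaffected.
CL_new/CL_old = 0.0297 + 0.57 + 0.1 = 0.6997.
AUC ratio = CL_old/CL_new = 1 / 0.6997 = 1.43.

1.43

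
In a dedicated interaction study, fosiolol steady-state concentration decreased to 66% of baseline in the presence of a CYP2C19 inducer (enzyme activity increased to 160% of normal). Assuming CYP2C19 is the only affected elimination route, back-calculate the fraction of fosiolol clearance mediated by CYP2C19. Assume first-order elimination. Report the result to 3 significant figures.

Call the CYP2C19 fraction fm. After the interaction, CL_new/CL_old = fm × 1.6 + (1 − fm).
Steady-state concentration ratio = 1 / (new CL fraction), so new CL fraction = 1 / 0.660 = 1.515.
fm × 1.6 + 1 − fm = 1.515  ⇒  fm × (1.6 − 1) = 0.5152  ⇒  fm = 0.859.

0.859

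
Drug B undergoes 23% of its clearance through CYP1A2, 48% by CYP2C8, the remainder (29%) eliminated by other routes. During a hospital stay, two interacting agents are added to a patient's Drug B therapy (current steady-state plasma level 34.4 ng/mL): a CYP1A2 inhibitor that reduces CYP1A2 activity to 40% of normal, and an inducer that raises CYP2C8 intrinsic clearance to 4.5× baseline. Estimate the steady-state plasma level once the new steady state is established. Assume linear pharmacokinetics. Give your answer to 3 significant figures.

The CYP1A2 pathway (23% of clearance) drops to 0.4× activity: 0.23 × 0.4 = 0.092.
The CYP2C8 pathway (48% of clearance) is boosted to 4.5× activity: 0.48 × 4.5 = 2.16.
The remaining 29% of clearance is unaffected.
Relative clearance = 0.092 + 2.16 + 0.29 = 2.542.
Dividing the baseline by the relative clearance: 34.4 / 2.542 = 13.5 ng/mL.

13.5 ng/mL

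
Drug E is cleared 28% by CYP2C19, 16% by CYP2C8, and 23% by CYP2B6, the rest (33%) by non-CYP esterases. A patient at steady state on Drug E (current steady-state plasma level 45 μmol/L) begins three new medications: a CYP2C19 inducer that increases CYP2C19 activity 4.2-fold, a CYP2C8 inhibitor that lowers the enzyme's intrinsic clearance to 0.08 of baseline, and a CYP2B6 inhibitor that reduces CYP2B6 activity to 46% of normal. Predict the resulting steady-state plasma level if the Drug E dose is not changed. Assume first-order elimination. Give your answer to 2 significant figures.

The CYP2C19 pathway (28% of clearance) is boosted to 4.2× activity: 0.28 × 4.2 = 1.176.
The CYP2C8 pathway (16% of clearance) is reduced to 0.08× activity: 0.16 × 0.08 = 0.0128.
The CYP2B6 pathway (23% of clearance) is reduced to 0.46× activity: 0.23 × 0.46 = 0.1058.
The remaining 33% of clearance is unaffected.
CL_new/CL_old = 1.176 + 0.0128 + 0.1058 + 0.33 = 1.6246.
Dividing the baseline by the relative clearance: 45 / 1.6246 = 28 μmol/L.

28 μmol/L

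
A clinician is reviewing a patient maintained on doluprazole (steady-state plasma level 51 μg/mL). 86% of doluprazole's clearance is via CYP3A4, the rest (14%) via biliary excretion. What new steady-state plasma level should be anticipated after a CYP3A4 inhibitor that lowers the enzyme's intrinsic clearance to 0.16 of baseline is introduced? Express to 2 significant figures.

1.8 × 10² μg/mL

CYP3A4: 0.86 × 0.16 = 0.1376
Other: 0.14 (unchanged)
CL_new/CL_old = 0.1376 + 0.14 = 0.2776.
With dosing unchanged, steady-state plasma level scales as 1/CL: 51 / 0.2776 = 1.8 × 10² μg/mL.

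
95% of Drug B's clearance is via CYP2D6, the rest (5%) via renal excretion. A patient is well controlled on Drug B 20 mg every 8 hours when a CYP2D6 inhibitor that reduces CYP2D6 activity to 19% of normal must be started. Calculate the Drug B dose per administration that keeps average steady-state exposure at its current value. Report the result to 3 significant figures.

4.61 mg

The CYP2D6 pathway (95% of clearance) falls to 0.19× activity: 0.95 × 0.19 = 0.1805.
Non-CYP routes (5%) are unchanged.
New clearance relative to baseline: 0.1805 + 0.05 = 0.2305.
To maintain the same steady-state level, dose must scale with clearance: new dose = 20 × 0.2305 = 4.61 mg.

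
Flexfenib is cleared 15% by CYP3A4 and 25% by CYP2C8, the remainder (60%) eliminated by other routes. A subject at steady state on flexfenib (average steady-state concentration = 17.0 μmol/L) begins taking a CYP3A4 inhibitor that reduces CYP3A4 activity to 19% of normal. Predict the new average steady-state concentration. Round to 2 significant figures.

The CYP3A4 pathway (15% of clearance) is reduced to 0.19× activity: 0.15 × 0.19 = 0.0285.
CYP2C8 (25%) and the residual 60% are unaffected.
Relative clearance = 0.0285 + 0.25 + 0.6 = 0.8785.
Average steady-state concentration ∝ 1/CL, so new value = 17.0 / 0.8785 = 19 μmol/L.

19 μmol/L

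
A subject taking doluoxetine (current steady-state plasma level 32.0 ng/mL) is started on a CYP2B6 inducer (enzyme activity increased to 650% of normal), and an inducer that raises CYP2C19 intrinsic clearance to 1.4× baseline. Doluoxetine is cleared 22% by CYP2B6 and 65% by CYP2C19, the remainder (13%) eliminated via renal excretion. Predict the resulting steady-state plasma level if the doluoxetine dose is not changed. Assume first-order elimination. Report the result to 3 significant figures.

13.0 ng/mL

The CYP2B6 pathway (22% of clearance) rises to 6.5× activity: 0.22 × 6.5 = 1.43.
The CYP2C19 pathway (65% of clearance) increases to 1.4× activity: 0.65 × 1.4 = 0.91.
The remaining 13% of clearance is unaffected.
CL_new/CL_old = 1.43 + 0.91 + 0.13 = 2.47.
Dividing the baseline by the relative clearance: 32.0 / 2.47 = 13.0 ng/mL.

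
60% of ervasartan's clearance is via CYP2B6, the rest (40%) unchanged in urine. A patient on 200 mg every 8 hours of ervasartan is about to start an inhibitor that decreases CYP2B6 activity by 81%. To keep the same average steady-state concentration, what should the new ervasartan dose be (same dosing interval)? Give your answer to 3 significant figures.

The CYP2B6 pathway (60% of clearance) is reduced to 0.19× activity: 0.6 × 0.19 = 0.114.
Non-CYP routes (40%) are unchanged.
CL_new/CL_old = 0.114 + 0.4 = 0.514.
Exposure is unchanged when dose changes in proportion to clearance. New dose = 200 mg × 0.514 = 103 mg.

103 mg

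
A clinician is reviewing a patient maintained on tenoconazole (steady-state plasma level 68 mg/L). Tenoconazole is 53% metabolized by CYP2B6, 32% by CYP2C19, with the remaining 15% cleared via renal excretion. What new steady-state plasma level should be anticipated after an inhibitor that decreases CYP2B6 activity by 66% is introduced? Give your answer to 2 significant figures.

1.0 × 10² mg/L

The CYP2B6 pathway (53% of clearance) drops to 0.34× activity: 0.53 × 0.34 = 0.1802.
CYP2C19 (32%) and the residual 15% are unaffected.
CL_new/CL_old = 0.1802 + 0.32 + 0.15 = 0.6502.
New steady-state plasma level = baseline ÷ relative clearance = 68 / 0.6502 = 1.0 × 10² mg/L.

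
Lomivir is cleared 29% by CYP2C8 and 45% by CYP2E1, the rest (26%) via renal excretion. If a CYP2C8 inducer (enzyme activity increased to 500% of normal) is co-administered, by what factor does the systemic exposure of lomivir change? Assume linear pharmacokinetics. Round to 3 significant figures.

CYP2C8: 0.29 × 5 = 1.45
CYP2E1: 0.45 (unchanged)
Other: 0.26 (unchanged)
New clearance relative to baseline: 1.45 + 0.45 + 0.26 = 2.16.
Systemic exposure is inversely proportional to clearance, so the fold-change is 1 / 2.16 = 0.463.

0.463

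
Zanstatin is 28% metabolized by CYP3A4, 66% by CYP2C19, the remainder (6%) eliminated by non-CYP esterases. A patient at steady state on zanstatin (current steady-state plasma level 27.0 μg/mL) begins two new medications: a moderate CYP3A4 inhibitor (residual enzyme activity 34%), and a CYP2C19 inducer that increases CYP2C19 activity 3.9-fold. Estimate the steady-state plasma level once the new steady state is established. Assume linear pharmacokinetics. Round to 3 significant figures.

9.89 μg/mL

CYP3A4: 0.28 × 0.34 = 0.0952
CYP2C19: 0.66 × 3.9 = 2.574
Other: 0.06 (unchanged)
CL_new/CL_old = 0.0952 + 2.574 + 0.06 = 2.7292.
Dividing the baseline by the relative clearance: 27.0 / 2.7292 = 9.89 μg/mL.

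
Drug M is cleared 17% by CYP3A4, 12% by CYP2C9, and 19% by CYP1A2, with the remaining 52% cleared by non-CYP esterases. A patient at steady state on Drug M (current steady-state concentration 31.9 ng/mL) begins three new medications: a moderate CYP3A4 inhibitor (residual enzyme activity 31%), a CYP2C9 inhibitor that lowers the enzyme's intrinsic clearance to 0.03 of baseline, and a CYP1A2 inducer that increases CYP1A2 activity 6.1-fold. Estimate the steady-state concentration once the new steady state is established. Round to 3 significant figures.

18.4 ng/mL

The CYP3A4 pathway (17% of clearance) falls to 0.31× activity: 0.17 × 0.31 = 0.0527.
The CYP2C9 pathway (12% of clearance) is reduced to 0.03× activity: 0.12 × 0.03 = 0.0036.
The CYP1A2 pathway (19% of clearance) is boosted to 6.1× activity: 0.19 × 6.1 = 1.159.
The remaining 52% of clearance is unaffected.
New clearance relative to baseline: 0.0527 + 0.0036 + 1.159 + 0.52 = 1.7353.
Steady-state concentration ∝ 1/CL: new value = 31.9 / 1.7353 = 18.4 ng/mL.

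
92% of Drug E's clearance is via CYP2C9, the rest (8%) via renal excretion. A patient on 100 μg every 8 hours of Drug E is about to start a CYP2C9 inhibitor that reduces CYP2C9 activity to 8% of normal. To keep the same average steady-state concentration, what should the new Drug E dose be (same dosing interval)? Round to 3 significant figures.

15.4 μg

The CYP2C9 pathway (92% of clearance) falls to 0.08× activity: 0.92 × 0.08 = 0.0736.
The remaining 8% of clearance is unaffected.
New clearance relative to baseline: 0.0736 + 0.08 = 0.1536.
Css,avg = (dose rate)/CL, so holding Css fixed requires dose ∝ CL: 100 × 0.1536 = 15.4 μg.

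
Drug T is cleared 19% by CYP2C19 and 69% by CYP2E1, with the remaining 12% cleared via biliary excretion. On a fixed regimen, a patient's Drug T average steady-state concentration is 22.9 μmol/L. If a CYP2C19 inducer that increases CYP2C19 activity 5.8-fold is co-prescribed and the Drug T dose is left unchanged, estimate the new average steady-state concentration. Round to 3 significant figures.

The CYP2C19 pathway (19% of clearance) is boosted to 5.8× activity: 0.19 × 5.8 = 1.102.
CYP2E1 (69%) and the residual 12% are unaffected.
CL_new/CL_old = 1.102 + 0.69 + 0.12 = 1.912.
With dosing unchanged, average steady-state concentration scales as 1/CL: 22.9 / 1.912 = 12.0 μmol/L.

12.0 μmol/L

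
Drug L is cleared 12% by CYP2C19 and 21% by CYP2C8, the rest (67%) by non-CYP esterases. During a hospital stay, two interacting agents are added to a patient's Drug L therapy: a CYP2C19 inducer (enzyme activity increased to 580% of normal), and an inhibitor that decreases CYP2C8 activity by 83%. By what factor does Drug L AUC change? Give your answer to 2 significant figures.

The CYP2C19 pathway (12% of clearance) increases to 5.8× activity: 0.12 × 5.8 = 0.696.
The CYP2C8 pathway (21% of clearance) falls to 0.17× activity: 0.21 × 0.17 = 0.0357.
Non-CYP routes (67%) are unchanged.
Relative clearance = 0.696 + 0.0357 + 0.67 = 1.4017.
Net AUC ratio = 1 / 1.4017 = 0.71.

0.71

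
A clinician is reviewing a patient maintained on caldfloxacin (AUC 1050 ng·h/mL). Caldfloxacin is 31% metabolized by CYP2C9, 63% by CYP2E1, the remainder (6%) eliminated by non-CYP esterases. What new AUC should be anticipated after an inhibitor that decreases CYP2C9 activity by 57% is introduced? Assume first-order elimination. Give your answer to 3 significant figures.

CYP2C9: 0.31 × 0.43 = 0.1333
CYP2E1: 0.63 (unchanged)
Other: 0.06 (unchanged)
CL_new/CL_old = 0.1333 + 0.63 + 0.06 = 0.8233.
AUC ∝ 1/CL, so new value = 1050 / 0.8233 = 1.28 × 10³ ng·h/mL.

1.28 × 10³ ng·h/mL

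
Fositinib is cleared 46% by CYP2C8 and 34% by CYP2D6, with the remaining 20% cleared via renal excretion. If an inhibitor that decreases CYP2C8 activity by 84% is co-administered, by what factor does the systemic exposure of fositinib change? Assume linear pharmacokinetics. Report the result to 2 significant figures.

1.6

The CYP2C8 pathway (46% of clearance) falls to 0.16× activity: 0.46 × 0.16 = 0.0736.
CYP2D6 (34%) and the residual 20% are unaffected.
New clearance relative to baseline: 0.0736 + 0.34 + 0.2 = 0.6136.
Since systemic exposure ∝ 1/CL, the ratio is 1 / 0.6136 = 1.6.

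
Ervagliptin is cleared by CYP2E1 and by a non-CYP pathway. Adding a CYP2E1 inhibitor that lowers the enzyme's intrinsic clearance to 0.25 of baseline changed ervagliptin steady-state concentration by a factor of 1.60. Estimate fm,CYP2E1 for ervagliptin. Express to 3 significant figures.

Let fm be the CYP2E1 fraction. New clearance relative to baseline = fm × 0.25 + (1 − fm).
Steady-state concentration ratio = 1 / (new CL fraction), so new CL fraction = 1 / 1.60 = 0.625.
fm × 0.25 + 1 − fm = 0.625  ⇒  fm × (0.25 − 1) = −0.375  ⇒  fm = 0.500.

0.500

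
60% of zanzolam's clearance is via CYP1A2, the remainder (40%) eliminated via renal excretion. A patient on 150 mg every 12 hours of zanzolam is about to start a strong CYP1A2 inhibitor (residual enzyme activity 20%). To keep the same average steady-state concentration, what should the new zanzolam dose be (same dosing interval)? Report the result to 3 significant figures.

78.0 mg

CYP1A2: 0.6 × 0.2 = 0.12
Other: 0.4 (unchanged)
Relative clearance = 0.12 + 0.4 = 0.52.
To maintain the same steady-state level, dose must scale with clearance: new dose = 150 × 0.52 = 78.0 mg.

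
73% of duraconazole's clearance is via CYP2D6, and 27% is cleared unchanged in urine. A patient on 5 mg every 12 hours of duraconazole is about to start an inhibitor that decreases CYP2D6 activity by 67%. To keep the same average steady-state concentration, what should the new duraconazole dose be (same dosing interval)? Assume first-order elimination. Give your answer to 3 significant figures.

2.55 mg

The CYP2D6 pathway (73% of clearance) drops to 0.33× activity: 0.73 × 0.33 = 0.2409.
The remaining 27% of clearance is unaffected.
New clearance relative to baseline: 0.2409 + 0.27 = 0.5109.
Exposure is unchanged when dose changes in proportion to clearance. New dose = 5 mg × 0.5109 = 2.55 mg.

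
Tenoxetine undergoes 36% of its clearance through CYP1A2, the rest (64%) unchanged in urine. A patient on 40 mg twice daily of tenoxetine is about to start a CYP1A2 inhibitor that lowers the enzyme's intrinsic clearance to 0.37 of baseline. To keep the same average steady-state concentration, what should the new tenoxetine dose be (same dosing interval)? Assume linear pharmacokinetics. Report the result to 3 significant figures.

CYP1A2: 0.36 × 0.37 = 0.1332
Other: 0.64 (unchanged)
New clearance relative to baseline: 0.1332 + 0.64 = 0.7732.
Css,avg = (dose rate)/CL, so holding Css fixed requires dose ∝ CL: 40 × 0.7732 = 30.9 mg.

30.9 mg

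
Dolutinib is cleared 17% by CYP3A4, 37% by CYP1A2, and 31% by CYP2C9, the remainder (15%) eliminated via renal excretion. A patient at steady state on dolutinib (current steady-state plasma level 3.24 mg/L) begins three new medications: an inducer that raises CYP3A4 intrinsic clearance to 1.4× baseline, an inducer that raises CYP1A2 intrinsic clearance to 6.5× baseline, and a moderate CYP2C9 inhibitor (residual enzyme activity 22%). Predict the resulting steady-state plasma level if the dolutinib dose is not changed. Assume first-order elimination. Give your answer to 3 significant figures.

The CYP3A4 pathway (17% of clearance) is boosted to 1.4× activity: 0.17 × 1.4 = 0.238.
The CYP1A2 pathway (37% of clearance) rises to 6.5× activity: 0.37 × 6.5 = 2.405.
The CYP2C9 pathway (31% of clearance) falls to 0.22× activity: 0.31 × 0.22 = 0.0682.
The remaining 15% of clearance is unaffected.
New clearance relative to baseline: 0.238 + 2.405 + 0.0682 + 0.15 = 2.8612.
Steady-state plasma level ∝ 1/CL: new value = 3.24 / 2.8612 = 1.13 mg/L.

1.13 mg/L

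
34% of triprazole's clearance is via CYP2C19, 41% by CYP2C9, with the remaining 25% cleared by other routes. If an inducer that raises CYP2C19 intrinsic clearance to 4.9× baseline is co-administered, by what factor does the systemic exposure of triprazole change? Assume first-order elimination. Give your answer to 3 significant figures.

The CYP2C19 pathway (34% of clearance) rises to 4.9× activity: 0.34 × 4.9 = 1.666.
CYP2C9 (41%) and the residual 25% are unaffected.
Relative clearance = 1.666 + 0.41 + 0.25 = 2.326.
Systemic exposure is inversely proportional to clearance, so the fold-change is 1 / 2.326 = 0.430.

0.430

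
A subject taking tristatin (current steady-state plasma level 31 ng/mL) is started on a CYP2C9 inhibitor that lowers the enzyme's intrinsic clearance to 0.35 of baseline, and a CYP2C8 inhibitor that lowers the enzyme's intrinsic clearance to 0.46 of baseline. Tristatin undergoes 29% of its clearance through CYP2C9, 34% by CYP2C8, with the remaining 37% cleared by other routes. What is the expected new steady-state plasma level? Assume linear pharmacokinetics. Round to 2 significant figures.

49 ng/mL

The CYP2C9 pathway (29% of clearance) falls to 0.35× activity: 0.29 × 0.35 = 0.1015.
The CYP2C8 pathway (34% of clearance) drops to 0.46× activity: 0.34 × 0.46 = 0.1564.
The remaining 37% of clearance is unaffected.
New clearance relative to baseline: 0.1015 + 0.1564 + 0.37 = 0.6279.
Dividing the baseline by the relative clearance: 31 / 0.6279 = 49 ng/mL.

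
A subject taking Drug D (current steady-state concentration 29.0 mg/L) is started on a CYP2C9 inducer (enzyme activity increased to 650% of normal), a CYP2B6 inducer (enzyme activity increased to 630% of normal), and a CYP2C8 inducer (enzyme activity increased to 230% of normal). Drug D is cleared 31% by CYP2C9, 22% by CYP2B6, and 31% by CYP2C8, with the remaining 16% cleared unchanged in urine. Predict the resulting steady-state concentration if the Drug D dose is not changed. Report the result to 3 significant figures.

The CYP2C9 pathway (31% of clearance) increases to 6.5× activity: 0.31 × 6.5 = 2.015.
The CYP2B6 pathway (22% of clearance) rises to 6.3× activity: 0.22 × 6.3 = 1.386.
The CYP2C8 pathway (31% of clearance) is boosted to 2.3× activity: 0.31 × 2.3 = 0.713.
Non-CYP routes (16%) are unchanged.
Relative clearance = 2.015 + 1.386 + 0.713 + 0.16 = 4.274.
New steady-state concentration = 29.0 / 4.274 = 6.79 mg/L (concentration scales inversely with clearance).

6.79 mg/L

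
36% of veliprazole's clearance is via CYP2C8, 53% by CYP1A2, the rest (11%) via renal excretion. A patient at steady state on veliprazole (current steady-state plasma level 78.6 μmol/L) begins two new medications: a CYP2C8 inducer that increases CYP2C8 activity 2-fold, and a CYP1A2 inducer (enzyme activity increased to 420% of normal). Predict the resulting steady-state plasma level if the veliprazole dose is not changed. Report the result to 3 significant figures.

25.7 μmol/L

The CYP2C8 pathway (36% of clearance) increases to 2× activity: 0.36 × 2 = 0.72.
The CYP1A2 pathway (53% of clearance) increases to 4.2× activity: 0.53 × 4.2 = 2.226.
The remaining 11% of clearance is unaffected.
New clearance relative to baseline: 0.72 + 2.226 + 0.11 = 3.056.
Steady-state plasma level ∝ 1/CL: new value = 78.6 / 3.056 = 25.7 μmol/L.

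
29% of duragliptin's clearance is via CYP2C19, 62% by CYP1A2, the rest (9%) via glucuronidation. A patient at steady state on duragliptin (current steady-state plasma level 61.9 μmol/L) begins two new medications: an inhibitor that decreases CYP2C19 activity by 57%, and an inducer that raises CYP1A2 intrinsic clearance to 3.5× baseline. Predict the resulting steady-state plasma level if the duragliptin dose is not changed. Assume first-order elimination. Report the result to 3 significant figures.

The CYP2C19 pathway (29% of clearance) is reduced to 0.43× activity: 0.29 × 0.43 = 0.1247.
The CYP1A2 pathway (62% of clearance) rises to 3.5× activity: 0.62 × 3.5 = 2.17.
Non-CYP routes (9%) are unchanged.
New clearance relative to baseline: 0.1247 + 2.17 + 0.09 = 2.3847.
Dividing the baseline by the relative clearance: 61.9 / 2.3847 = 26.0 μmol/L.

26.0 μmol/L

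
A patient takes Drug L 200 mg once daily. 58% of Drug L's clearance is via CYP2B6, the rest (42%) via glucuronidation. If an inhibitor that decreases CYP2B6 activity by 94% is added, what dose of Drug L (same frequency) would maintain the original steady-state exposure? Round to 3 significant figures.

91.0 mg

CYP2B6: 0.58 × 0.06 = 0.0348
Other: 0.42 (unchanged)
New clearance relative to baseline: 0.0348 + 0.42 = 0.4548.
Css,avg = (dose rate)/CL, so holding Css fixed requires dose ∝ CL: 200 × 0.4548 = 91.0 mg.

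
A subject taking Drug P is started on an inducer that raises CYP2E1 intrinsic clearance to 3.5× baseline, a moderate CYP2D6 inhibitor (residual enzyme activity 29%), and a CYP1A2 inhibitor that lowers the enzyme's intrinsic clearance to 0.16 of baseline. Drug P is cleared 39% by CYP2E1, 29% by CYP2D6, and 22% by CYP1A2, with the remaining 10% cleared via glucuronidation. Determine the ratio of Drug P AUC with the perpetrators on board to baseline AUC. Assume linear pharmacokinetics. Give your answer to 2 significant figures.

0.63

The CYP2E1 pathway (39% of clearance) is boosted to 3.5× activity: 0.39 × 3.5 = 1.365.
The CYP2D6 pathway (29% of clearance) drops to 0.29× activity: 0.29 × 0.29 = 0.0841.
The CYP1A2 pathway (22% of clearance) drops to 0.16× activity: 0.22 × 0.16 = 0.0352.
The remaining 10% of clearance is unaffected.
Relative clearance = 1.365 + 0.0841 + 0.0352 + 0.1 = 1.5843.
Because AUC varies inversely with clearance, the combined effect is 1 / 1.5843 = 0.63.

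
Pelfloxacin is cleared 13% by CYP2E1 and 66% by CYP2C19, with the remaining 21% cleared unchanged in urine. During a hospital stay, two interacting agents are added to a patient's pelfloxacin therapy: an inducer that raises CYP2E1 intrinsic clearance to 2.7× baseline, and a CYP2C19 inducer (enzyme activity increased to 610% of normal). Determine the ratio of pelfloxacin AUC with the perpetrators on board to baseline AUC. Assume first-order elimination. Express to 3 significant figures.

The CYP2E1 pathway (13% of clearance) is boosted to 2.7× activity: 0.13 × 2.7 = 0.351.
The CYP2C19 pathway (66% of clearance) is boosted to 6.1× activity: 0.66 × 6.1 = 4.026.
The remaining 21% of clearance is unaffected.
Relative clearance = 0.351 + 4.026 + 0.21 = 4.587.
Net AUC ratio = 1 / 4.587 = 0.218.

0.218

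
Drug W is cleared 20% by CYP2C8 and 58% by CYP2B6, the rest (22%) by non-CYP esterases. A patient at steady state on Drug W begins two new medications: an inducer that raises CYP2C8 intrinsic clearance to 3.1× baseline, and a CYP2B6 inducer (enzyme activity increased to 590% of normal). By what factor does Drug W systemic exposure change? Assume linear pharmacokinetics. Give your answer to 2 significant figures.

CYP2C8: 0.2 × 3.1 = 0.62
CYP2B6: 0.58 × 5.9 = 3.422
Other: 0.22 (unchanged)
New clearance relative to baseline: 0.62 + 3.422 + 0.22 = 4.262.
Net systemic exposure ratio = 1 / 4.262 = 0.23.

0.23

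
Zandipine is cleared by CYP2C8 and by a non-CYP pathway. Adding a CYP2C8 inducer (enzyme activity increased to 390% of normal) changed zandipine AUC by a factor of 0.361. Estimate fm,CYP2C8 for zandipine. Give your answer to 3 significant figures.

CL'/CL = 1 / 0.361 = 2.77
3.9·fm + (1 − fm) = 2.77
fm = (2.77 − 1) / (3.9 − 1) = 0.610

0.610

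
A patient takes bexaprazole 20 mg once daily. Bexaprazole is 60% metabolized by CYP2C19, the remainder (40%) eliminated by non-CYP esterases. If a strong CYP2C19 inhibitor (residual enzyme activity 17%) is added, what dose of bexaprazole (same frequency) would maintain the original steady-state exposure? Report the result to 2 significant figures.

10 mg

The CYP2C19 pathway (60% of clearance) drops to 0.17× activity: 0.6 × 0.17 = 0.102.
The remaining 40% of clearance is unaffected.
New clearance relative to baseline: 0.102 + 0.4 = 0.502.
To maintain the same steady-state level, dose must scale with clearance: new dose = 20 × 0.502 = 10 mg.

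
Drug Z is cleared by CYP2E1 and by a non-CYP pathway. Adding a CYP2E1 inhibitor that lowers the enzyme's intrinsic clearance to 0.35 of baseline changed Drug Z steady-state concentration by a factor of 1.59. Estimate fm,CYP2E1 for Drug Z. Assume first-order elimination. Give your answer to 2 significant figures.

0.57

CL'/CL = 1 / 1.59 = 0.6289
0.35·fm + (1 − fm) = 0.6289
fm = (0.6289 − 1) / (0.35 − 1) = 0.57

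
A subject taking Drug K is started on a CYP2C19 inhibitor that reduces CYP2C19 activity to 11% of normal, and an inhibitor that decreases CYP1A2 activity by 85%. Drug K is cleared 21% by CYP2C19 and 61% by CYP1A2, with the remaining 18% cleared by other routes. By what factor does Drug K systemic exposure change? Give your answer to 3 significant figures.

3.39

The CYP2C19 pathway (21% of clearance) drops to 0.11× activity: 0.21 × 0.11 = 0.0231.
The CYP1A2 pathway (61% of clearance) falls to 0.15× activity: 0.61 × 0.15 = 0.0915.
The remaining 18% of clearance is unaffected.
CL_new/CL_old = 0.0231 + 0.0915 + 0.18 = 0.2946.
Systemic exposure ∝ 1/CL: fold-change = 1 / 0.2946 = 3.39.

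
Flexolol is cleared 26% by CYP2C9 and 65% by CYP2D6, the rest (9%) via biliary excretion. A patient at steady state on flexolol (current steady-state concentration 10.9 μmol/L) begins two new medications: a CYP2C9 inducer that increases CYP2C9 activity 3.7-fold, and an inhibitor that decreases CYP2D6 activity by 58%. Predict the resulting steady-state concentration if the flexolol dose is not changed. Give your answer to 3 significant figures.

8.23 μmol/L

CYP2C9: 0.26 × 3.7 = 0.962
CYP2D6: 0.65 × 0.42 = 0.273
Other: 0.09 (unchanged)
Relative clearance = 0.962 + 0.273 + 0.09 = 1.325.
Dividing the baseline by the relative clearance: 10.9 / 1.325 = 8.23 μmol/L.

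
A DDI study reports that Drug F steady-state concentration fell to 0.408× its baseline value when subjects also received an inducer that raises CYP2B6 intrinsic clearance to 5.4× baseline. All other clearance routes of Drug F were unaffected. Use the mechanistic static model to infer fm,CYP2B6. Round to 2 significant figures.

CL'/CL = 1 / 0.408 = 2.451
5.4·fm + (1 − fm) = 2.451
fm = (2.451 − 1) / (5.4 − 1) = 0.33

0.33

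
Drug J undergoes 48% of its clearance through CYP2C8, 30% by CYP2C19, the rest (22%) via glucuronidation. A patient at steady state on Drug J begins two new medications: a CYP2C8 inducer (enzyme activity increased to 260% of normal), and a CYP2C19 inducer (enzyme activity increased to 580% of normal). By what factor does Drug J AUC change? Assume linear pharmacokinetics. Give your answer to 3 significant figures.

0.312

The CYP2C8 pathway (48% of clearance) rises to 2.6× activity: 0.48 × 2.6 = 1.248.
The CYP2C19 pathway (30% of clearance) increases to 5.8× activity: 0.3 × 5.8 = 1.74.
Non-CYP routes (22%) are unchanged.
New clearance relative to baseline: 1.248 + 1.74 + 0.22 = 3.208.
AUC ∝ 1/CL: fold-change = 1 / 3.208 = 0.312.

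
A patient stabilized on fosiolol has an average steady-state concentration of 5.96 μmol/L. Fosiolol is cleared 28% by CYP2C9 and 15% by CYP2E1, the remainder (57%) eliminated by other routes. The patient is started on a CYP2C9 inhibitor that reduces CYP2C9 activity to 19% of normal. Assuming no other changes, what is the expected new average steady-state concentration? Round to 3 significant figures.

7.71 μmol/L

The CYP2C9 pathway (28% of clearance) is reduced to 0.19× activity: 0.28 × 0.19 = 0.0532.
CYP2E1 (15%) and the residual 57% are unaffected.
CL_new/CL_old = 0.0532 + 0.15 + 0.57 = 0.7732.
With dosing unchanged, average steady-state concentration scales as 1/CL: 5.96 / 0.7732 = 7.71 μmol/L.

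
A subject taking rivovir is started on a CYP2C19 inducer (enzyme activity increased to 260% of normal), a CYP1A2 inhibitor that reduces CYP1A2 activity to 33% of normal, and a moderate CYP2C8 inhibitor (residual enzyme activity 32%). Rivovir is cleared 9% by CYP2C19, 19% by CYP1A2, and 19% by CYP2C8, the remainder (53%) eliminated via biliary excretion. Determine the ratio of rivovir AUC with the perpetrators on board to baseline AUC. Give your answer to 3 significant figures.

1.13

The CYP2C19 pathway (9% of clearance) rises to 2.6× activity: 0.09 × 2.6 = 0.234.
The CYP1A2 pathway (19% of clearance) is reduced to 0.33× activity: 0.19 × 0.33 = 0.0627.
The CYP2C8 pathway (19% of clearance) drops to 0.32× activity: 0.19 × 0.32 = 0.0608.
Non-CYP routes (53%) are unchanged.
Relative clearance = 0.234 + 0.0627 + 0.0608 + 0.53 = 0.8875.
Because AUC varies inversely with clearance, the combined effect is 1 / 0.8875 = 1.13.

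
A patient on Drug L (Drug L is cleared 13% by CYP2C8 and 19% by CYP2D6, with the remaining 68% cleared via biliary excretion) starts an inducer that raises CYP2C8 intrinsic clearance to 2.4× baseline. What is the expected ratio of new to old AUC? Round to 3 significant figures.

0.846

CYP2C8: 0.13 × 2.4 = 0.312
CYP2D6: 0.19 (unchanged)
Other: 0.68 (unchanged)
CL_new/CL_old = 0.312 + 0.19 + 0.68 = 1.182.
AUC ratio = CL_old/CL_new = 1 / 1.182 = 0.846.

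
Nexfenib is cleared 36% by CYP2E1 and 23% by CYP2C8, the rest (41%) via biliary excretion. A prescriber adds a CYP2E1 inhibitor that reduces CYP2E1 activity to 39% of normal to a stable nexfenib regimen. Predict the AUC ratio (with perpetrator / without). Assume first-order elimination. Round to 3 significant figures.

The CYP2E1 pathway (36% of clearance) is reduced to 0.39× activity: 0.36 × 0.39 = 0.1404.
CYP2C8 (23%) and the residual 41% are unaffected.
CL_new/CL_old = 0.1404 + 0.23 + 0.41 = 0.7804.
Since AUC ∝ 1/CL, the ratio is 1 / 0.7804 = 1.28.

1.28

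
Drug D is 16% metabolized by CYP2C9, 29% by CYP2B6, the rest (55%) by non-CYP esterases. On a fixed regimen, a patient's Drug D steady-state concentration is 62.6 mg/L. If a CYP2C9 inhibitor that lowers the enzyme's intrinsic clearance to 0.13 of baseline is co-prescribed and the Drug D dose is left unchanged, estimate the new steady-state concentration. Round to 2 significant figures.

The CYP2C9 pathway (16% of clearance) falls to 0.13× activity: 0.16 × 0.13 = 0.0208.
CYP2B6 (29%) and the residual 55% are unaffected.
Relative clearance = 0.0208 + 0.29 + 0.55 = 0.8608.
With dosing unchanged, steady-state concentration scales as 1/CL: 62.6 / 0.8608 = 73 mg/L.

73 mg/L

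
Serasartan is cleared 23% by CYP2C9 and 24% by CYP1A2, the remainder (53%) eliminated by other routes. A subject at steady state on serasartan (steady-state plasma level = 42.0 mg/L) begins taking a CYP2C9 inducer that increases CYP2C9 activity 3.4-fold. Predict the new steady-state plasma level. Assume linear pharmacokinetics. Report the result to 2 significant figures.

CYP2C9: 0.23 × 3.4 = 0.782
CYP1A2: 0.24 (unchanged)
Other: 0.53 (unchanged)
New clearance relative to baseline: 0.782 + 0.24 + 0.53 = 1.552.
With dosing unchanged, steady-state plasma level scales as 1/CL: 42.0 / 1.552 = 27 mg/L.

27 mg/L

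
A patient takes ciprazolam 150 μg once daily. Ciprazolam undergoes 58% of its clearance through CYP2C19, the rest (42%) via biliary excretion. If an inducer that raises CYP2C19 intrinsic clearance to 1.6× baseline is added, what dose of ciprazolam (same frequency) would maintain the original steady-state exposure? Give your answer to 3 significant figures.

CYP2C19: 0.58 × 1.6 = 0.928
Other: 0.42 (unchanged)
New clearance relative to baseline: 0.928 + 0.42 = 1.348.
Exposure is unchanged when dose changes in proportion to clearance. New dose = 150 μg × 1.348 = 202 μg.

202 μg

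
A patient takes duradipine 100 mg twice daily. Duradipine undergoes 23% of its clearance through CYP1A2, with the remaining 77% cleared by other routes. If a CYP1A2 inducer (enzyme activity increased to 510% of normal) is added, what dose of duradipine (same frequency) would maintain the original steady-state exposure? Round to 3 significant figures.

194 mg

The CYP1A2 pathway (23% of clearance) is boosted to 5.1× activity: 0.23 × 5.1 = 1.173.
The remaining 77% of clearance is unaffected.
Relative clearance = 1.173 + 0.77 = 1.943.
Css,avg = (dose rate)/CL, so holding Css fixed requires dose ∝ CL: 100 × 1.943 = 194 mg.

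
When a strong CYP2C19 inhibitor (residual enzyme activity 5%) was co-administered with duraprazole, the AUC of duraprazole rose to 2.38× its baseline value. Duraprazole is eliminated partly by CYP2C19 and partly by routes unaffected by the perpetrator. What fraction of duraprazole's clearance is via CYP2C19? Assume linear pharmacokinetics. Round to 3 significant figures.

Write x for the fraction cleared via CYP2C19. The observed AUC change means clearance fell to 1/2.38 = 0.4202 of baseline.
Only the CYP2C19 route changed, so 0.4202 = x·0.05 + (1 − x), giving x = 0.610.

0.610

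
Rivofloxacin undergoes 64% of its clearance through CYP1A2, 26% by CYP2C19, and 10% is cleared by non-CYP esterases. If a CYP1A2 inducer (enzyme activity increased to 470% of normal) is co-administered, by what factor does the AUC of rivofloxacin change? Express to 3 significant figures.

0.297

The CYP1A2 pathway (64% of clearance) increases to 4.7× activity: 0.64 × 4.7 = 3.008.
CYP2C19 (26%) and the residual 10% are unaffected.
CL_new/CL_old = 3.008 + 0.26 + 0.1 = 3.368.
Since AUC ∝ 1/CL, the ratio is 1 / 3.368 = 0.297.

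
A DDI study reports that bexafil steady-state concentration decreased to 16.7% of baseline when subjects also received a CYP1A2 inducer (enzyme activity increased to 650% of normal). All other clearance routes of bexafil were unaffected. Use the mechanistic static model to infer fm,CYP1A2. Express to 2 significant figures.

CL'/CL = 1 / 0.167 = 5.988
6.5·fm + (1 − fm) = 5.988
fm = (5.988 − 1) / (6.5 − 1) = 0.91

0.91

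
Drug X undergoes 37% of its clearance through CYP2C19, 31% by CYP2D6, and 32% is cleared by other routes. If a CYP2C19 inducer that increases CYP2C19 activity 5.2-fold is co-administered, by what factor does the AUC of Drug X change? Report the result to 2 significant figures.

The CYP2C19 pathway (37% of clearance) is boosted to 5.2× activity: 0.37 × 5.2 = 1.924.
CYP2D6 (31%) and the residual 32% are unaffected.
Relative clearance = 1.924 + 0.31 + 0.32 = 2.554.
Since AUC ∝ 1/CL, the ratio is 1 / 2.554 = 0.39.

0.39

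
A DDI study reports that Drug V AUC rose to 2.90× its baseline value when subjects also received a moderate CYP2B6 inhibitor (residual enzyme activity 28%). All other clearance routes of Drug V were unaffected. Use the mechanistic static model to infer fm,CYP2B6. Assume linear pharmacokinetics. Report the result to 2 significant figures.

0.91

Let fm be the CYP2B6 fraction. New clearance relative to baseline = fm × 0.28 + (1 − fm).
AUC ratio = 1 / (new CL fraction), so new CL fraction = 1 / 2.90 = 0.3448.
fm × 0.28 + 1 − fm = 0.3448  ⇒  fm × (0.28 − 1) = −0.6552  ⇒  fm = 0.91.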